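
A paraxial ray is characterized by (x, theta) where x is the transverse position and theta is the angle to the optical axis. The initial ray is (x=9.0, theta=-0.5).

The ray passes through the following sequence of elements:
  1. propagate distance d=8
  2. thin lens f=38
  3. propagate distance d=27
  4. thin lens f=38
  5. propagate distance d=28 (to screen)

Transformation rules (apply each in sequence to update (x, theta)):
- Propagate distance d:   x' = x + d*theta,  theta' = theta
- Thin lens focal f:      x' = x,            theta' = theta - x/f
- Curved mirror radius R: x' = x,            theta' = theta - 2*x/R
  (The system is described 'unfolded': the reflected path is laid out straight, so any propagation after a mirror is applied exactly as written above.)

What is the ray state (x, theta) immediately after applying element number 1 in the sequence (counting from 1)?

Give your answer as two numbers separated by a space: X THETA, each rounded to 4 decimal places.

Initial: x=9.0000 theta=-0.5000
After 1 (propagate distance d=8): x=5.0000 theta=-0.5000
Rounded to 4 decimal places: x = 5.0000, theta = -0.5000

Answer: 5.0000 -0.5000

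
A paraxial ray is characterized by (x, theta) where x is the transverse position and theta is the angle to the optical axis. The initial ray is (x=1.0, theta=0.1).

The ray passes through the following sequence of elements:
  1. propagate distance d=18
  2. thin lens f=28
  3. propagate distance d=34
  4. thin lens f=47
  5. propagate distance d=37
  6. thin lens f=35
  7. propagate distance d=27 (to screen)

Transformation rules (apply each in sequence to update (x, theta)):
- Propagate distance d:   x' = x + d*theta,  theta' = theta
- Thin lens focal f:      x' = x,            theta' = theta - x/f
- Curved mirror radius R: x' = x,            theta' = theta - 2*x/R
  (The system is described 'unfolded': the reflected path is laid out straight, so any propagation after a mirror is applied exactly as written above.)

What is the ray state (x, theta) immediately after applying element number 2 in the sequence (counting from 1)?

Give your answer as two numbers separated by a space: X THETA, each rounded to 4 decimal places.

Answer: 2.8000 0.0000

Derivation:
Initial: x=1.0000 theta=0.1000
After 1 (propagate distance d=18): x=2.8000 theta=0.1000
After 2 (thin lens f=28): x=2.8000 theta=0.0000
Rounded to 4 decimal places: x = 2.8000, theta = 0.0000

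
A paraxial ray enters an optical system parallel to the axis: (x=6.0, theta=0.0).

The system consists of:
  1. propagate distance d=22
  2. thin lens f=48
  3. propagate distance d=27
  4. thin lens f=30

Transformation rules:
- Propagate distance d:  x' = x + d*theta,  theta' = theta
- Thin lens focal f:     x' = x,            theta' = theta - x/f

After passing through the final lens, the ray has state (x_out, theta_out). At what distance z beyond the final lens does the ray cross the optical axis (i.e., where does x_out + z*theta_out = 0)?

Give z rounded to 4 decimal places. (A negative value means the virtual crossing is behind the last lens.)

Initial: x=6.0000 theta=0.0000
After 1 (propagate distance d=22): x=6.0000 theta=0.0000
After 2 (thin lens f=48): x=6.0000 theta=-0.1250
After 3 (propagate distance d=27): x=2.6250 theta=-0.1250
After 4 (thin lens f=30): x=2.6250 theta=-0.2125
z_focus = -x_out/theta_out = -(2.6250)/(-0.2125) = 210/17 ≈ 12.3529
Rounded to 4 decimal places: z = 12.3529

Answer: 12.3529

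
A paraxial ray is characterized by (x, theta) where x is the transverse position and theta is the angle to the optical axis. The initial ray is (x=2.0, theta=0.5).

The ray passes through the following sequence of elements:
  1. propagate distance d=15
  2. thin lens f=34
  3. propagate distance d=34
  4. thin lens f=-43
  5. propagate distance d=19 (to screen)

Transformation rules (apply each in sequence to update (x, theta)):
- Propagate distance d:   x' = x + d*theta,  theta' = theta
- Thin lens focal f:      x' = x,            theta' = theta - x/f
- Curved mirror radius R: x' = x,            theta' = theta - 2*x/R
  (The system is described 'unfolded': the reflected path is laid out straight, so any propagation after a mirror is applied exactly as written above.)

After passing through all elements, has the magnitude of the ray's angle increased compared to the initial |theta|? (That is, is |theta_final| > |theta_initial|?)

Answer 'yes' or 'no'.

Initial: x=2.0000 theta=0.5000
After 1 (propagate distance d=15): x=9.5000 theta=0.5000
After 2 (thin lens f=34): x=9.5000 theta=15/68 (≈0.2206)
After 3 (propagate distance d=34): x=17.0000 theta=15/68 (≈0.2206)
After 4 (thin lens f=-43): x=17.0000 theta=1801/2924 (≈0.6159)
After 5 (propagate distance d=19 (to screen)): x=83927/2924 (≈28.7028) theta=1801/2924 (≈0.6159)
|theta_initial|=0.5000 |theta_final|=1801/2924 (≈0.6159) -> increased

Answer: yes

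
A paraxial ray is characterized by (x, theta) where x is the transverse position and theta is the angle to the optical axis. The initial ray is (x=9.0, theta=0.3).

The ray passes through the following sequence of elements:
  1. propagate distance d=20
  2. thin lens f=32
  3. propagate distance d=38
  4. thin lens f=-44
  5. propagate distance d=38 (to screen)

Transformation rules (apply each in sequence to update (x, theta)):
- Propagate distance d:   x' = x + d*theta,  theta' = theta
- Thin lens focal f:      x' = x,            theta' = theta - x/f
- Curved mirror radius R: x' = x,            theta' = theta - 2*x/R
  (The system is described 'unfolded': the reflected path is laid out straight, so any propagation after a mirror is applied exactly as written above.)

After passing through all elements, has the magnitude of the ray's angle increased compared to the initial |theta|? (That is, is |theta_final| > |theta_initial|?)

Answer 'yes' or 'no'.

Answer: no

Derivation:
Initial: x=9.0000 theta=0.3000
After 1 (propagate distance d=20): x=15.0000 theta=0.3000
After 2 (thin lens f=32): x=15.0000 theta=-27/160 (≈-0.1688)
After 3 (propagate distance d=38): x=8.5875 theta=-27/160 (≈-0.1688)
After 4 (thin lens f=-44): x=8.5875 theta=93/3520 (≈0.0264)
After 5 (propagate distance d=38 (to screen)): x=16881/1760 (≈9.5915) theta=93/3520 (≈0.0264)
|theta_initial|=0.3000 |theta_final|=93/3520 (≈0.0264) -> not increased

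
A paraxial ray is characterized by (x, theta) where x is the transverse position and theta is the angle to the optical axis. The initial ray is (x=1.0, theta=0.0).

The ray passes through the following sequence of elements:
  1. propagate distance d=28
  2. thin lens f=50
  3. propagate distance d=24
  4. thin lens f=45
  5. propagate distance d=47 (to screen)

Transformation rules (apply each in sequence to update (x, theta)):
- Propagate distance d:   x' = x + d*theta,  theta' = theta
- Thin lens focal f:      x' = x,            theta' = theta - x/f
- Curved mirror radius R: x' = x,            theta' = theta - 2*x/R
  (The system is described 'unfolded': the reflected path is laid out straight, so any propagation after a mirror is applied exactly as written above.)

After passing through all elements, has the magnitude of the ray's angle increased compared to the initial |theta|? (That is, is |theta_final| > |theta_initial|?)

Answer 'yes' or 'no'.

Answer: yes

Derivation:
Initial: x=1.0000 theta=0.0000
After 1 (propagate distance d=28): x=1.0000 theta=0.0000
After 2 (thin lens f=50): x=1.0000 theta=-0.0200
After 3 (propagate distance d=24): x=0.5200 theta=-0.0200
After 4 (thin lens f=45): x=0.5200 theta=-71/2250 (≈-0.0316)
After 5 (propagate distance d=47 (to screen)): x=-2167/2250 (≈-0.9631) theta=-71/2250 (≈-0.0316)
|theta_initial|=0.0000 |theta_final|=71/2250 (≈0.0316) -> increased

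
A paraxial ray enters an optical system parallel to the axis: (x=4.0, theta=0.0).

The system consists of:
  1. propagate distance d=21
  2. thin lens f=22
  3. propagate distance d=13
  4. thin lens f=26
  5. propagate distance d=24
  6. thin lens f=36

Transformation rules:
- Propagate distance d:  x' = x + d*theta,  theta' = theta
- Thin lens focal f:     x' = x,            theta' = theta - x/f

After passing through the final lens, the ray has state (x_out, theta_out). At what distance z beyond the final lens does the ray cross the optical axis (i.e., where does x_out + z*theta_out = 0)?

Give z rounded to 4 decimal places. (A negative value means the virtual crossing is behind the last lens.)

Initial: x=4.0000 theta=0.0000
After 1 (propagate distance d=21): x=4.0000 theta=0.0000
After 2 (thin lens f=22): x=4.0000 theta=-2/11 (≈-0.1818)
After 3 (propagate distance d=13): x=18/11 (≈1.6364) theta=-2/11 (≈-0.1818)
After 4 (thin lens f=26): x=18/11 (≈1.6364) theta=-35/143 (≈-0.2448)
After 5 (propagate distance d=24): x=-606/143 (≈-4.2378) theta=-35/143 (≈-0.2448)
After 6 (thin lens f=36): x=-606/143 (≈-4.2378) theta=-109/858 (≈-0.1270)
z_focus = -x_out/theta_out = -(-606/143)/(-109/858) = -3636/109 ≈ -33.3578
Rounded to 4 decimal places: z = -33.3578

Answer: -33.3578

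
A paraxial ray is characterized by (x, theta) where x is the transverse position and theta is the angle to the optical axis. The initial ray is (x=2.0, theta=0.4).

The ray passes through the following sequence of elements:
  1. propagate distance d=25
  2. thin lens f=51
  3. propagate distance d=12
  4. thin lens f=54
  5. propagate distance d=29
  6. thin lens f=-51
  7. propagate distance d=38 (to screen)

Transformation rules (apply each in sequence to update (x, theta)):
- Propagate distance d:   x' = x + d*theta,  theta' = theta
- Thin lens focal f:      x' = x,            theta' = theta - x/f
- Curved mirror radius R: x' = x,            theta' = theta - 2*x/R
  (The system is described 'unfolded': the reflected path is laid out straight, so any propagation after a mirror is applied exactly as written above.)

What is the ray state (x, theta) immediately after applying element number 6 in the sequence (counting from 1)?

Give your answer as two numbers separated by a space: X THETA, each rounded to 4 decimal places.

Answer: 11.2471 0.1264

Derivation:
Initial: x=2.0000 theta=0.4000
After 1 (propagate distance d=25): x=12.0000 theta=0.4000
After 2 (thin lens f=51): x=12.0000 theta=14/85 (≈0.1647)
After 3 (propagate distance d=12): x=1188/85 (≈13.9765) theta=14/85 (≈0.1647)
After 4 (thin lens f=54): x=1188/85 (≈13.9765) theta=-8/85 (≈-0.0941)
After 5 (propagate distance d=29): x=956/85 (≈11.2471) theta=-8/85 (≈-0.0941)
After 6 (thin lens f=-51): x=956/85 (≈11.2471) theta=548/4335 (≈0.1264)
Rounded to 4 decimal places: x = 11.2471, theta = 0.1264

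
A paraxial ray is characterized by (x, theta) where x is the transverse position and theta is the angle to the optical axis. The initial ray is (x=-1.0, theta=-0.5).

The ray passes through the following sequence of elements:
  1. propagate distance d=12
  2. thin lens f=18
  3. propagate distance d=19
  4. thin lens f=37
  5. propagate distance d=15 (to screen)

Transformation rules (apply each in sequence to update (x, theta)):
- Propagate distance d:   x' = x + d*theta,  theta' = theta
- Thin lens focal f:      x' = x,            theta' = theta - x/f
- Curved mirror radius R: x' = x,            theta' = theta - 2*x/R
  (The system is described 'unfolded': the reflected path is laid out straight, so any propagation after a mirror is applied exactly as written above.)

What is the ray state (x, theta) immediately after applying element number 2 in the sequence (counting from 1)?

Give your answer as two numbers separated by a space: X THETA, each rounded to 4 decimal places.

Answer: -7.0000 -0.1111

Derivation:
Initial: x=-1.0000 theta=-0.5000
After 1 (propagate distance d=12): x=-7.0000 theta=-0.5000
After 2 (thin lens f=18): x=-7.0000 theta=-1/9 (≈-0.1111)
Rounded to 4 decimal places: x = -7.0000, theta = -0.1111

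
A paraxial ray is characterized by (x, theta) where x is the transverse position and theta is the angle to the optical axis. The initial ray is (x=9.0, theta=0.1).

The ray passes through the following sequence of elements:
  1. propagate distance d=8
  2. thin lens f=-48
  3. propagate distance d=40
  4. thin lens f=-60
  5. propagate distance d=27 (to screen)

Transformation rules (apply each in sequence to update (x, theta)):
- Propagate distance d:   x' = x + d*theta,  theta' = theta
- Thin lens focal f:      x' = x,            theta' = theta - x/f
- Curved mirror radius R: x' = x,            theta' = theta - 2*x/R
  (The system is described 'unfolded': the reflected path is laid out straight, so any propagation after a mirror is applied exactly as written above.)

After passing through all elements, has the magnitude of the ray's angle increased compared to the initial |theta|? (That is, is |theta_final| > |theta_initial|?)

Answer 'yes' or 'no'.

Initial: x=9.0000 theta=0.1000
After 1 (propagate distance d=8): x=9.8000 theta=0.1000
After 2 (thin lens f=-48): x=9.8000 theta=73/240 (≈0.3042)
After 3 (propagate distance d=40): x=659/30 (≈21.9667) theta=73/240 (≈0.3042)
After 4 (thin lens f=-60): x=659/30 (≈21.9667) theta=2413/3600 (≈0.6703)
After 5 (propagate distance d=27 (to screen)): x=48077/1200 (≈40.0642) theta=2413/3600 (≈0.6703)
|theta_initial|=0.1000 |theta_final|=2413/3600 (≈0.6703) -> increased

Answer: yes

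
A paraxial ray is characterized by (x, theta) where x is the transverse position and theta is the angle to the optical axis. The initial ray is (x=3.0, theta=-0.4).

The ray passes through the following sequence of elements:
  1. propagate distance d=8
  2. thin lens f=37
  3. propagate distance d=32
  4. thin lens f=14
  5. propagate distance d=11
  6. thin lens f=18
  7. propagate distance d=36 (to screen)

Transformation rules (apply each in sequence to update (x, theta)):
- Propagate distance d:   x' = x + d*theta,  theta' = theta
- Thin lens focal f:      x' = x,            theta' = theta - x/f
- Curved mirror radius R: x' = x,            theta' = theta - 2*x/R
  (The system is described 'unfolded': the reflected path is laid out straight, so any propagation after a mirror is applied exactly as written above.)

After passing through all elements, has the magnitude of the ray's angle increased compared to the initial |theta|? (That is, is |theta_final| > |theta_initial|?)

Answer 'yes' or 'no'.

Initial: x=3.0000 theta=-0.4000
After 1 (propagate distance d=8): x=-0.2000 theta=-0.4000
After 2 (thin lens f=37): x=-0.2000 theta=-73/185 (≈-0.3946)
After 3 (propagate distance d=32): x=-2373/185 (≈-12.8270) theta=-73/185 (≈-0.3946)
After 4 (thin lens f=14): x=-2373/185 (≈-12.8270) theta=193/370 (≈0.5216)
After 5 (propagate distance d=11): x=-2623/370 (≈-7.0892) theta=193/370 (≈0.5216)
After 6 (thin lens f=18): x=-2623/370 (≈-7.0892) theta=6097/6660 (≈0.9155)
After 7 (propagate distance d=36 (to screen)): x=9571/370 (≈25.8676) theta=6097/6660 (≈0.9155)
|theta_initial|=0.4000 |theta_final|=6097/6660 (≈0.9155) -> increased

Answer: yes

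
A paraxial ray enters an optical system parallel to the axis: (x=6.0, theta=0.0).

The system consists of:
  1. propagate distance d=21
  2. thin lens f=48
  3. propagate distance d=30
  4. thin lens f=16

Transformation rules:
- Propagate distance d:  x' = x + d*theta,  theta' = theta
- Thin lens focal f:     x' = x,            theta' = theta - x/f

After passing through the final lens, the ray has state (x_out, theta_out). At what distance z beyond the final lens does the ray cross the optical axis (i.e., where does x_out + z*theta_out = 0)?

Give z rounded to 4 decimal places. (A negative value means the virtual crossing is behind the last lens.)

Initial: x=6.0000 theta=0.0000
After 1 (propagate distance d=21): x=6.0000 theta=0.0000
After 2 (thin lens f=48): x=6.0000 theta=-0.1250
After 3 (propagate distance d=30): x=2.2500 theta=-0.1250
After 4 (thin lens f=16): x=2.2500 theta=-17/64 (≈-0.2656)
z_focus = -x_out/theta_out = -(2.2500)/(-17/64) = 144/17 ≈ 8.4706
Rounded to 4 decimal places: z = 8.4706

Answer: 8.4706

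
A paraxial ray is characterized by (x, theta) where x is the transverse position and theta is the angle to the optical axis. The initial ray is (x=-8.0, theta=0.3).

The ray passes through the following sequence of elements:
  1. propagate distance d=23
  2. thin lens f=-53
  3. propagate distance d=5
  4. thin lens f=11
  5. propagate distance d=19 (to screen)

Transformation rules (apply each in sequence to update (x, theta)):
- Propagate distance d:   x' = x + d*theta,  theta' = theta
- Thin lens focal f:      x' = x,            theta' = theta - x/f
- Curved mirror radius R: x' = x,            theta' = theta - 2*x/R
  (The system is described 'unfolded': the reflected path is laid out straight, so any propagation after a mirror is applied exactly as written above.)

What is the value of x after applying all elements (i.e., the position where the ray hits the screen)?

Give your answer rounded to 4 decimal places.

Initial: x=-8.0000 theta=0.3000
After 1 (propagate distance d=23): x=-1.1000 theta=0.3000
After 2 (thin lens f=-53): x=-1.1000 theta=74/265 (≈0.2792)
After 3 (propagate distance d=5): x=157/530 (≈0.2962) theta=74/265 (≈0.2792)
After 4 (thin lens f=11): x=157/530 (≈0.2962) theta=1471/5830 (≈0.2523)
After 5 (propagate distance d=19 (to screen)): x=14838/2915 (≈5.0902) theta=1471/5830 (≈0.2523)
Rounded to 4 decimal places: x = 5.0902

Answer: 5.0902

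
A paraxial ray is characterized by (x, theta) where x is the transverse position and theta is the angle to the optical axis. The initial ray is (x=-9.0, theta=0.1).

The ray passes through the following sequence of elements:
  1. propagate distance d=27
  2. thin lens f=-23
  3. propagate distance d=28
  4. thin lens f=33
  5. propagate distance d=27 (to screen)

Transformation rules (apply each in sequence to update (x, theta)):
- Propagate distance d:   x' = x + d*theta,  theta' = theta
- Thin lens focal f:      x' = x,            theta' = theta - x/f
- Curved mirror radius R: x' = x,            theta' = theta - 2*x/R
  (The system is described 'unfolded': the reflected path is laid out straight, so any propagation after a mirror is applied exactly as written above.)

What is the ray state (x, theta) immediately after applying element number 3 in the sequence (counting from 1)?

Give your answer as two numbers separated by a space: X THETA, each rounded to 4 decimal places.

Initial: x=-9.0000 theta=0.1000
After 1 (propagate distance d=27): x=-6.3000 theta=0.1000
After 2 (thin lens f=-23): x=-6.3000 theta=-4/23 (≈-0.1739)
After 3 (propagate distance d=28): x=-2569/230 (≈-11.1696) theta=-4/23 (≈-0.1739)
Rounded to 4 decimal places: x = -11.1696, theta = -0.1739

Answer: -11.1696 -0.1739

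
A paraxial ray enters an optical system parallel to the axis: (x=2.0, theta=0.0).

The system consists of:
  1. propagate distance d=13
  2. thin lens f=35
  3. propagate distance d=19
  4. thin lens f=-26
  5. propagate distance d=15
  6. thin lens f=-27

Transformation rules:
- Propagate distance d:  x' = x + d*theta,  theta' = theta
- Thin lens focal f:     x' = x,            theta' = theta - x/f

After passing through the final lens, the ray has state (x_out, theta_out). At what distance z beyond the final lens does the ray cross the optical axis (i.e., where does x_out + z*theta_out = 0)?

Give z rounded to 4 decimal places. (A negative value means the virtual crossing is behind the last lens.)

Initial: x=2.0000 theta=0.0000
After 1 (propagate distance d=13): x=2.0000 theta=0.0000
After 2 (thin lens f=35): x=2.0000 theta=-2/35 (≈-0.0571)
After 3 (propagate distance d=19): x=32/35 (≈0.9143) theta=-2/35 (≈-0.0571)
After 4 (thin lens f=-26): x=32/35 (≈0.9143) theta=-2/91 (≈-0.0220)
After 5 (propagate distance d=15): x=38/65 (≈0.5846) theta=-2/91 (≈-0.0220)
After 6 (thin lens f=-27): x=38/65 (≈0.5846) theta=-4/12285 (≈-0.0003)
z_focus = -x_out/theta_out = -(38/65)/(-4/12285) = 1795.5000
Rounded to 4 decimal places: z = 1795.5000

Answer: 1795.5000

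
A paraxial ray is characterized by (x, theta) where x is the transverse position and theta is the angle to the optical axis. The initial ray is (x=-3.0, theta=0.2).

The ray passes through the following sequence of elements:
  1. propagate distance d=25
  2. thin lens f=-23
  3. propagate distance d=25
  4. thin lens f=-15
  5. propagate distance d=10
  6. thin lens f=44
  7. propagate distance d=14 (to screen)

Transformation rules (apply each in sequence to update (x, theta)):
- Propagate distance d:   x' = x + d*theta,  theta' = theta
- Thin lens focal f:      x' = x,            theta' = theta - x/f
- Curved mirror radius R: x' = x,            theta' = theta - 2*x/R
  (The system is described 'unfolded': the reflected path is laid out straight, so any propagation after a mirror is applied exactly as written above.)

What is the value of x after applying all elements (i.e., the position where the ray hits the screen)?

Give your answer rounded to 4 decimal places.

Initial: x=-3.0000 theta=0.2000
After 1 (propagate distance d=25): x=2.0000 theta=0.2000
After 2 (thin lens f=-23): x=2.0000 theta=33/115 (≈0.2870)
After 3 (propagate distance d=25): x=211/23 (≈9.1739) theta=33/115 (≈0.2870)
After 4 (thin lens f=-15): x=211/23 (≈9.1739) theta=62/69 (≈0.8986)
After 5 (propagate distance d=10): x=1253/69 (≈18.1594) theta=62/69 (≈0.8986)
After 6 (thin lens f=44): x=1253/69 (≈18.1594) theta=1475/3036 (≈0.4858)
After 7 (propagate distance d=14 (to screen)): x=37891/1518 (≈24.9611) theta=1475/3036 (≈0.4858)
Rounded to 4 decimal places: x = 24.9611

Answer: 24.9611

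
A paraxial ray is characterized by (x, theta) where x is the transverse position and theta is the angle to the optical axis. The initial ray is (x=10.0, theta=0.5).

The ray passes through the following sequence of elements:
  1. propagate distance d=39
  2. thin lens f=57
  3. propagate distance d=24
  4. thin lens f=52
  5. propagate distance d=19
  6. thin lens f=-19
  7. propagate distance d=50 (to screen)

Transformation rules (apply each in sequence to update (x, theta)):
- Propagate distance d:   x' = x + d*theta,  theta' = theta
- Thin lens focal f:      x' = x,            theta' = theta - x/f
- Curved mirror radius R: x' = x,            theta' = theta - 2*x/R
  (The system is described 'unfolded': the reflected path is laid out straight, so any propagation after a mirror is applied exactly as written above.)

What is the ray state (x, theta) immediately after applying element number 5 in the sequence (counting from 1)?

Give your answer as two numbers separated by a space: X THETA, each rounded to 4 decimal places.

Answer: 18.1206 -0.5768

Derivation:
Initial: x=10.0000 theta=0.5000
After 1 (propagate distance d=39): x=29.5000 theta=0.5000
After 2 (thin lens f=57): x=29.5000 theta=-1/57 (≈-0.0175)
After 3 (propagate distance d=24): x=1105/38 (≈29.0789) theta=-1/57 (≈-0.0175)
After 4 (thin lens f=52): x=1105/38 (≈29.0789) theta=-263/456 (≈-0.5768)
After 5 (propagate distance d=19): x=8263/456 (≈18.1206) theta=-263/456 (≈-0.5768)
Rounded to 4 decimal places: x = 18.1206, theta = -0.5768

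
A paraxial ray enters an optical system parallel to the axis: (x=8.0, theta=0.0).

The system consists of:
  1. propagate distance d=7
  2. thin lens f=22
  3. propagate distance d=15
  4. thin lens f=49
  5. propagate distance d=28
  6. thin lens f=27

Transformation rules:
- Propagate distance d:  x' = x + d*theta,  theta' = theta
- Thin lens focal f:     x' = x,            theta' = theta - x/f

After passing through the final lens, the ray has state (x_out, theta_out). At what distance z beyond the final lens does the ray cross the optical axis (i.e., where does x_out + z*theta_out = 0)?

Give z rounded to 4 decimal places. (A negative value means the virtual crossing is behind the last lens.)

Initial: x=8.0000 theta=0.0000
After 1 (propagate distance d=7): x=8.0000 theta=0.0000
After 2 (thin lens f=22): x=8.0000 theta=-4/11 (≈-0.3636)
After 3 (propagate distance d=15): x=28/11 (≈2.5455) theta=-4/11 (≈-0.3636)
After 4 (thin lens f=49): x=28/11 (≈2.5455) theta=-32/77 (≈-0.4156)
After 5 (propagate distance d=28): x=-100/11 (≈-9.0909) theta=-32/77 (≈-0.4156)
After 6 (thin lens f=27): x=-100/11 (≈-9.0909) theta=-164/2079 (≈-0.0789)
z_focus = -x_out/theta_out = -(-100/11)/(-164/2079) = -4725/41 ≈ -115.2439
Rounded to 4 decimal places: z = -115.2439

Answer: -115.2439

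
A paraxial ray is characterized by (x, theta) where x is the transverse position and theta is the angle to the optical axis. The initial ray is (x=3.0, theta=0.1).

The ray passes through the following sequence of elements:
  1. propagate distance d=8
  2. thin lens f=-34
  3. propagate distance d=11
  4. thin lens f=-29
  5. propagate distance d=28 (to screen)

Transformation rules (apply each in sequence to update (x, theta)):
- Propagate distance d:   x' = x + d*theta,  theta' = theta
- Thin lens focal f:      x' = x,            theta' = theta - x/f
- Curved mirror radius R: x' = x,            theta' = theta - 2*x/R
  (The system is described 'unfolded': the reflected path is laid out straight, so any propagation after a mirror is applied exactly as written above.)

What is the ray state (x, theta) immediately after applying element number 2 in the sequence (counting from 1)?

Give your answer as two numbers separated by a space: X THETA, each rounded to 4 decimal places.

Answer: 3.8000 0.2118

Derivation:
Initial: x=3.0000 theta=0.1000
After 1 (propagate distance d=8): x=3.8000 theta=0.1000
After 2 (thin lens f=-34): x=3.8000 theta=18/85 (≈0.2118)
Rounded to 4 decimal places: x = 3.8000, theta = 0.2118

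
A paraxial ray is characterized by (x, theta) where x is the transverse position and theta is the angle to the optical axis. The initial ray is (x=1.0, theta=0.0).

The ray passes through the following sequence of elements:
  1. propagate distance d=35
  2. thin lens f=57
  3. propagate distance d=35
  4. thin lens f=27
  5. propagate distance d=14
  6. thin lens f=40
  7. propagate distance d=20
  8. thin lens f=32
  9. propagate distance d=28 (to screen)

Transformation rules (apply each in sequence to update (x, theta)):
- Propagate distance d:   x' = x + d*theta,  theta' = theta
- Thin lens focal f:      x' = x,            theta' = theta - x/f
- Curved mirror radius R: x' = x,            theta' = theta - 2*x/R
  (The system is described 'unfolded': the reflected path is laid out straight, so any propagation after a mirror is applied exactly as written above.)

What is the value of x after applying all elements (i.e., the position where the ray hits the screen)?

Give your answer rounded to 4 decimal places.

Initial: x=1.0000 theta=0.0000
After 1 (propagate distance d=35): x=1.0000 theta=0.0000
After 2 (thin lens f=57): x=1.0000 theta=-1/57 (≈-0.0175)
After 3 (propagate distance d=35): x=22/57 (≈0.3860) theta=-1/57 (≈-0.0175)
After 4 (thin lens f=27): x=22/57 (≈0.3860) theta=-49/1539 (≈-0.0318)
After 5 (propagate distance d=14): x=-92/1539 (≈-0.0598) theta=-49/1539 (≈-0.0318)
After 6 (thin lens f=40): x=-92/1539 (≈-0.0598) theta=-467/15390 (≈-0.0303)
After 7 (propagate distance d=20): x=-2/3 (≈-0.6667) theta=-467/15390 (≈-0.0303)
After 8 (thin lens f=32): x=-2/3 (≈-0.6667) theta=-1171/123120 (≈-0.0095)
After 9 (propagate distance d=28 (to screen)): x=-28717/30780 (≈-0.9330) theta=-1171/123120 (≈-0.0095)
Rounded to 4 decimal places: x = -0.9330

Answer: -0.9330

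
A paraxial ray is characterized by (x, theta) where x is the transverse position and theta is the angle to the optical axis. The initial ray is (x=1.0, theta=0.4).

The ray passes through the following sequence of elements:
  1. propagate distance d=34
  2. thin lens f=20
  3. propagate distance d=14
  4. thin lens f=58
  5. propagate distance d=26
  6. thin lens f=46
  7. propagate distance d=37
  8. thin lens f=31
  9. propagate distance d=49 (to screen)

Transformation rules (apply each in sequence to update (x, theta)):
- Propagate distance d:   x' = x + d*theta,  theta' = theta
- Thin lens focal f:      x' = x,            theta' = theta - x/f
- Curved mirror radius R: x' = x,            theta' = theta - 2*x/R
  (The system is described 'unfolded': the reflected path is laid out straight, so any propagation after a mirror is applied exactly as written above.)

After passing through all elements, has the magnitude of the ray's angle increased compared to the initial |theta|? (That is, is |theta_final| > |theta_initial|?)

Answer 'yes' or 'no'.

Initial: x=1.0000 theta=0.4000
After 1 (propagate distance d=34): x=14.6000 theta=0.4000
After 2 (thin lens f=20): x=14.6000 theta=-0.3300
After 3 (propagate distance d=14): x=9.9800 theta=-0.3300
After 4 (thin lens f=58): x=9.9800 theta=-364/725 (≈-0.5021)
After 5 (propagate distance d=26): x=-4457/1450 (≈-3.0738) theta=-364/725 (≈-0.5021)
After 6 (thin lens f=46): x=-4457/1450 (≈-3.0738) theta=-29031/66700 (≈-0.4352)
After 7 (propagate distance d=37): x=-1279169/66700 (≈-19.1779) theta=-29031/66700 (≈-0.4352)
After 8 (thin lens f=31): x=-1279169/66700 (≈-19.1779) theta=94802/516925 (≈0.1834)
After 9 (propagate distance d=49 (to screen)): x=-21073047/2067700 (≈-10.1915) theta=94802/516925 (≈0.1834)
|theta_initial|=0.4000 |theta_final|=94802/516925 (≈0.1834) -> not increased

Answer: no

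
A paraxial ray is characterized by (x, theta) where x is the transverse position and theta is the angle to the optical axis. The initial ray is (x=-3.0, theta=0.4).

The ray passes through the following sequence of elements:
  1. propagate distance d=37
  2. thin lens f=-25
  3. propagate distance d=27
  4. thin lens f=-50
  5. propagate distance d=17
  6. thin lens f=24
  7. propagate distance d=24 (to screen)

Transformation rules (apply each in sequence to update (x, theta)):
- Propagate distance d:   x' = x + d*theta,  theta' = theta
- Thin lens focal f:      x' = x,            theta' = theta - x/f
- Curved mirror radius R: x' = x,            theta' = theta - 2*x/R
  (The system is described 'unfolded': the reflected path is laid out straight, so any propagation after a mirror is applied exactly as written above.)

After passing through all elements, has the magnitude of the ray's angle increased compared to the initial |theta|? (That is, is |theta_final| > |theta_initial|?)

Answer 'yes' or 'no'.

Initial: x=-3.0000 theta=0.4000
After 1 (propagate distance d=37): x=11.8000 theta=0.4000
After 2 (thin lens f=-25): x=11.8000 theta=0.8720
After 3 (propagate distance d=27): x=35.3440 theta=0.8720
After 4 (thin lens f=-50): x=35.3440 theta=4934/3125 (≈1.5789)
After 5 (propagate distance d=17): x=194328/3125 (≈62.1850) theta=4934/3125 (≈1.5789)
After 6 (thin lens f=24): x=194328/3125 (≈62.1850) theta=-3163/3125 (≈-1.0122)
After 7 (propagate distance d=24 (to screen)): x=118416/3125 (≈37.8931) theta=-3163/3125 (≈-1.0122)
|theta_initial|=0.4000 |theta_final|=3163/3125 (≈1.0122) -> increased

Answer: yes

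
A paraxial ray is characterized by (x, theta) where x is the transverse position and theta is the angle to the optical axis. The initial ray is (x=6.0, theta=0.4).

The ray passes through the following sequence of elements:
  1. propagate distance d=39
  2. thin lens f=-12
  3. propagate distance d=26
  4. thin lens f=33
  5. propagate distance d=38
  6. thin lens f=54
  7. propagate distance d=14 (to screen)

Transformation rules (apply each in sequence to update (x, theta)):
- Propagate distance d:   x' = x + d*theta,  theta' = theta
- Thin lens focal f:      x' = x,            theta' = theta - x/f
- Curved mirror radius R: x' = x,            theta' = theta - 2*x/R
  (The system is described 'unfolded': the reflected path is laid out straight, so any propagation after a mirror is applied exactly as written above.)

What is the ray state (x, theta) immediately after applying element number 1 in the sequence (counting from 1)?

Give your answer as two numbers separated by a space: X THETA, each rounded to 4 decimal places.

Answer: 21.6000 0.4000

Derivation:
Initial: x=6.0000 theta=0.4000
After 1 (propagate distance d=39): x=21.6000 theta=0.4000
Rounded to 4 decimal places: x = 21.6000, theta = 0.4000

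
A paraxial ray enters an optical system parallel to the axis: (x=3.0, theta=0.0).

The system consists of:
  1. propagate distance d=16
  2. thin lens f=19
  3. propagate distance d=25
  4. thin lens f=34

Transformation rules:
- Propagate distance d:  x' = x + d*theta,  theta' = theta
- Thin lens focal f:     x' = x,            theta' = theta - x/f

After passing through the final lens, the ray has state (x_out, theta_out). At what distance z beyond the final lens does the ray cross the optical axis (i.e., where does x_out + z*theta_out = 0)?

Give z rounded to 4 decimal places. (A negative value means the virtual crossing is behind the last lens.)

Initial: x=3.0000 theta=0.0000
After 1 (propagate distance d=16): x=3.0000 theta=0.0000
After 2 (thin lens f=19): x=3.0000 theta=-3/19 (≈-0.1579)
After 3 (propagate distance d=25): x=-18/19 (≈-0.9474) theta=-3/19 (≈-0.1579)
After 4 (thin lens f=34): x=-18/19 (≈-0.9474) theta=-42/323 (≈-0.1300)
z_focus = -x_out/theta_out = -(-18/19)/(-42/323) = -51/7 ≈ -7.2857
Rounded to 4 decimal places: z = -7.2857

Answer: -7.2857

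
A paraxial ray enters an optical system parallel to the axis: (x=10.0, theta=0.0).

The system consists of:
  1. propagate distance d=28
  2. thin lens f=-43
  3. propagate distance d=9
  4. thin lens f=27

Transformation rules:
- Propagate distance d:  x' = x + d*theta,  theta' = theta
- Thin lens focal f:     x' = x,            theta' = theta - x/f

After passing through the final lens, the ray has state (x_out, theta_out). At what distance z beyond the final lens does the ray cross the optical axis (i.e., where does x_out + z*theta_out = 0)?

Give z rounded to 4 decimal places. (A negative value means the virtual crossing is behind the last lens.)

Answer: 56.1600

Derivation:
Initial: x=10.0000 theta=0.0000
After 1 (propagate distance d=28): x=10.0000 theta=0.0000
After 2 (thin lens f=-43): x=10.0000 theta=10/43 (≈0.2326)
After 3 (propagate distance d=9): x=520/43 (≈12.0930) theta=10/43 (≈0.2326)
After 4 (thin lens f=27): x=520/43 (≈12.0930) theta=-250/1161 (≈-0.2153)
z_focus = -x_out/theta_out = -(520/43)/(-250/1161) = 56.1600
Rounded to 4 decimal places: z = 56.1600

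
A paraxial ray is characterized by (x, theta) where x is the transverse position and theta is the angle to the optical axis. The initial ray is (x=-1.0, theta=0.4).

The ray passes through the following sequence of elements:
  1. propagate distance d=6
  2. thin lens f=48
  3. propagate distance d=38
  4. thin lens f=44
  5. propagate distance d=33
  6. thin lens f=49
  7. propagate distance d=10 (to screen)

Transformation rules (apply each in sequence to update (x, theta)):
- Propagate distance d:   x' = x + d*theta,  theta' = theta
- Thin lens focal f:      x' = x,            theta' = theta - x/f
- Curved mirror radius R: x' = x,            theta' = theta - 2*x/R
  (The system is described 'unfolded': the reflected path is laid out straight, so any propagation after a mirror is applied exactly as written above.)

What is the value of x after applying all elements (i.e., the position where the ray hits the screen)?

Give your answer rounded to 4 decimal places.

Answer: 13.0101

Derivation:
Initial: x=-1.0000 theta=0.4000
After 1 (propagate distance d=6): x=1.4000 theta=0.4000
After 2 (thin lens f=48): x=1.4000 theta=89/240 (≈0.3708)
After 3 (propagate distance d=38): x=1859/120 (≈15.4917) theta=89/240 (≈0.3708)
After 4 (thin lens f=44): x=1859/120 (≈15.4917) theta=3/160 (≈0.0188)
After 5 (propagate distance d=33): x=7733/480 (≈16.1104) theta=3/160 (≈0.0188)
After 6 (thin lens f=49): x=7733/480 (≈16.1104) theta=-1823/5880 (≈-0.3100)
After 7 (propagate distance d=10 (to screen)): x=101999/7840 (≈13.0101) theta=-1823/5880 (≈-0.3100)
Rounded to 4 decimal places: x = 13.0101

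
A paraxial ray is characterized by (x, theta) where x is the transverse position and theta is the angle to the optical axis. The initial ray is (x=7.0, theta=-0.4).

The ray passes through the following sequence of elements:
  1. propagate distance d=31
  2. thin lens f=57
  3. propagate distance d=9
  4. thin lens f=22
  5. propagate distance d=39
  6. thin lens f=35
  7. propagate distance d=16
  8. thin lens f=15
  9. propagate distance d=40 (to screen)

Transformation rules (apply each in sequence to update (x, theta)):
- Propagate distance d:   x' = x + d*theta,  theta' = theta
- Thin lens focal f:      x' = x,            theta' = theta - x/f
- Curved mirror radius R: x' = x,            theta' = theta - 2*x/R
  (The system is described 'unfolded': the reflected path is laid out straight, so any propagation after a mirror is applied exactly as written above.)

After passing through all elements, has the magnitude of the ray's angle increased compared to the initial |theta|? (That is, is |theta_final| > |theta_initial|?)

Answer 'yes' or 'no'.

Answer: no

Derivation:
Initial: x=7.0000 theta=-0.4000
After 1 (propagate distance d=31): x=-5.4000 theta=-0.4000
After 2 (thin lens f=57): x=-5.4000 theta=-29/95 (≈-0.3053)
After 3 (propagate distance d=9): x=-774/95 (≈-8.1474) theta=-29/95 (≈-0.3053)
After 4 (thin lens f=22): x=-774/95 (≈-8.1474) theta=68/1045 (≈0.0651)
After 5 (propagate distance d=39): x=-5862/1045 (≈-5.6096) theta=68/1045 (≈0.0651)
After 6 (thin lens f=35): x=-5862/1045 (≈-5.6096) theta=8242/36575 (≈0.2253)
After 7 (propagate distance d=16): x=-73298/36575 (≈-2.0040) theta=8242/36575 (≈0.2253)
After 8 (thin lens f=15): x=-73298/36575 (≈-2.0040) theta=196928/548625 (≈0.3589)
After 9 (propagate distance d=40 (to screen)): x=24646/1995 (≈12.3539) theta=196928/548625 (≈0.3589)
|theta_initial|=0.4000 |theta_final|=196928/548625 (≈0.3589) -> not increased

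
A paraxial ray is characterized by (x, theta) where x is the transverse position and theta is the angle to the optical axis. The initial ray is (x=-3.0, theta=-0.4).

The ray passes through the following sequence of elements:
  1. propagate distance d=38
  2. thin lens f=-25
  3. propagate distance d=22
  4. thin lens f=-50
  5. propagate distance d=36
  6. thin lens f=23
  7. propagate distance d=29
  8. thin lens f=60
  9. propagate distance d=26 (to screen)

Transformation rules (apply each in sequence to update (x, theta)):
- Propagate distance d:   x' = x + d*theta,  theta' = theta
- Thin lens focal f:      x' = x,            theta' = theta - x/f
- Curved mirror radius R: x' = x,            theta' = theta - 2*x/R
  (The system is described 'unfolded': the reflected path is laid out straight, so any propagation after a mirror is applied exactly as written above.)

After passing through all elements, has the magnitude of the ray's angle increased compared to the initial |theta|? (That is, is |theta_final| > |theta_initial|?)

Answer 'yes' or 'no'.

Answer: yes

Derivation:
Initial: x=-3.0000 theta=-0.4000
After 1 (propagate distance d=38): x=-18.2000 theta=-0.4000
After 2 (thin lens f=-25): x=-18.2000 theta=-1.1280
After 3 (propagate distance d=22): x=-43.0160 theta=-1.1280
After 4 (thin lens f=-50): x=-43.0160 theta=-12427/6250 (≈-1.9883)
After 5 (propagate distance d=36): x=-358111/3125 (≈-114.5955) theta=-12427/6250 (≈-1.9883)
After 6 (thin lens f=23): x=-358111/3125 (≈-114.5955) theta=430401/143750 (≈2.9941)
After 7 (propagate distance d=29): x=-3991477/143750 (≈-27.7668) theta=430401/143750 (≈2.9941)
After 8 (thin lens f=60): x=-3991477/143750 (≈-27.7668) theta=29815537/8625000 (≈3.4569)
After 9 (propagate distance d=26 (to screen)): x=267857671/4312500 (≈62.1119) theta=29815537/8625000 (≈3.4569)
|theta_initial|=0.4000 |theta_final|=29815537/8625000 (≈3.4569) -> increased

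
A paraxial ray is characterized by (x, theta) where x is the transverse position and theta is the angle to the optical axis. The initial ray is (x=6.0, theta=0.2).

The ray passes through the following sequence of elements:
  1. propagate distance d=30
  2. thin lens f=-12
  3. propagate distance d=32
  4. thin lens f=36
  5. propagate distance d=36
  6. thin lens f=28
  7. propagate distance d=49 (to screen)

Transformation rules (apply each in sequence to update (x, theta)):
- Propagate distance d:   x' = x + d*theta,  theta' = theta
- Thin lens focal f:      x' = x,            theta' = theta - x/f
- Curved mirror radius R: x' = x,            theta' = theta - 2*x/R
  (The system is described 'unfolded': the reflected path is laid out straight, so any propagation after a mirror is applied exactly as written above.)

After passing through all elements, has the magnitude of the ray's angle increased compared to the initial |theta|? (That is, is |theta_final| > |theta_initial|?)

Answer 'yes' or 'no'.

Answer: yes

Derivation:
Initial: x=6.0000 theta=0.2000
After 1 (propagate distance d=30): x=12.0000 theta=0.2000
After 2 (thin lens f=-12): x=12.0000 theta=1.2000
After 3 (propagate distance d=32): x=50.4000 theta=1.2000
After 4 (thin lens f=36): x=50.4000 theta=-0.2000
After 5 (propagate distance d=36): x=43.2000 theta=-0.2000
After 6 (thin lens f=28): x=43.2000 theta=-61/35 (≈-1.7429)
After 7 (propagate distance d=49 (to screen)): x=-42.2000 theta=-61/35 (≈-1.7429)
|theta_initial|=0.2000 |theta_final|=61/35 (≈1.7429) -> increased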